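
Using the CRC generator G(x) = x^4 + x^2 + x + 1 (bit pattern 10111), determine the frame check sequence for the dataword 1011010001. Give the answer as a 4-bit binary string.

0001

Append 4 zeros: 10110100010000. Divide by 10111 (XOR where the leading bit is 1):
  pos 0: 10110 XOR 10111 = 00001
  pos 4: 11000 XOR 10111 = 01111
  pos 5: 11111 XOR 10111 = 01000
  pos 6: 10000 XOR 10111 = 00111
  pos 8: 11100 XOR 10111 = 01011
  pos 9: 10110 XOR 10111 = 00001
Remainder (last 4 bits) = 0001. This is the CRC / FCS.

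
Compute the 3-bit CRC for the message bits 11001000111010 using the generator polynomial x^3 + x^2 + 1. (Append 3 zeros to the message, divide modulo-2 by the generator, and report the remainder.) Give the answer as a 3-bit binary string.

Append 3 zeros: 11001000111010000. Divide by 1101 (XOR where the leading bit is 1):
  pos 0: 1100 XOR 1101 = 0001
  pos 3: 1100 XOR 1101 = 0001
  pos 6: 1011 XOR 1101 = 0110
  pos 7: 1101 XOR 1101 = 0000
  pos 12: 1000 XOR 1101 = 0101
  pos 13: 1010 XOR 1101 = 0111
Remainder (last 3 bits) = 111. This is the CRC / FCS.

111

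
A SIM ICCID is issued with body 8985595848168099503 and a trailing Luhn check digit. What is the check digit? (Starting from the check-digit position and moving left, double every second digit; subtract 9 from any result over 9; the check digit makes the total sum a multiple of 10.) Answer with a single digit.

7

Partial digits right→left: 3 0 5 9 9 0 8 6 1 8 4 8 5 9 5 5 8 9 8
Double every second digit counting from the check-digit position (so the 1st, 3rd, 5th, ... of the partial from the right).
  doubled (with −9 where >9): 6 1 9 7 2 8 1 1 7 7 → sum 49
  kept as-is: 0 9 0 6 8 8 9 5 9 → sum 54
Total = 49 + 54 = 103.
Check digit = (10 − (103 mod 10)) mod 10 = 7.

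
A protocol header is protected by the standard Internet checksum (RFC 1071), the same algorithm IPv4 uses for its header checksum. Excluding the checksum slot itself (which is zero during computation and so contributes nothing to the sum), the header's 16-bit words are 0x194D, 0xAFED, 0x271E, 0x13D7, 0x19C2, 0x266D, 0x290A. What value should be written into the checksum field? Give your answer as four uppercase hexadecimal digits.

One's-complement addition (fold any carry out of bit 15 back into bit 0):
  0x194D + 0xAFED = 0x0C93A
  0xC93A + 0x271E = 0x0F058
  0xF058 + 0x13D7 = 0x1042F → wrap carry → 0x0430
  0x0430 + 0x19C2 = 0x01DF2
  0x1DF2 + 0x266D = 0x0445F
  0x445F + 0x290A = 0x06D69
One's-complement sum = 0x6D69.
Checksum = ~0x6D69 & 0xFFFF = 0x9296.

9296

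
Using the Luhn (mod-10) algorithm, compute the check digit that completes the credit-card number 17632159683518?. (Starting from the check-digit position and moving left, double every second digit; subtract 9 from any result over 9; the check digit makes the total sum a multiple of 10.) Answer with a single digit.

Partial digits right→left: 8 1 5 3 8 6 9 5 1 2 3 6 7 1
Double every second digit counting from the check-digit position (so the 1st, 3rd, 5th, ... of the partial from the right).
  doubled (with −9 where >9): 7 1 7 9 2 6 5 → sum 37
  kept as-is: 1 3 6 5 2 6 1 → sum 24
Total = 37 + 24 = 61.
Check digit = (10 − (61 mod 10)) mod 10 = 9.

9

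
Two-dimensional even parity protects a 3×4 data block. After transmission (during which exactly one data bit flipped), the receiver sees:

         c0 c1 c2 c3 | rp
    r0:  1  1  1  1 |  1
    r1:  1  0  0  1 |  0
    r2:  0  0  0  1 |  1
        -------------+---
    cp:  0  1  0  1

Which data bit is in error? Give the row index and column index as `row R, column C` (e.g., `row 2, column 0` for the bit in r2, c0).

Recompute each row's even parity and compare to rp:
  r0: data parity 0, sent rp 1 → mismatch
  r1: data parity 0, sent rp 0 → ok
  r2: data parity 1, sent rp 1 → ok
Recompute each column's even parity and compare to cp:
  c0: data parity 0, sent cp 0 → ok
  c1: data parity 1, sent cp 1 → ok
  c2: data parity 1, sent cp 0 → mismatch
  c3: data parity 1, sent cp 1 → ok
Exactly one row (r0) and one column (c2) fail → the flipped bit is at their intersection.

row 0, column 2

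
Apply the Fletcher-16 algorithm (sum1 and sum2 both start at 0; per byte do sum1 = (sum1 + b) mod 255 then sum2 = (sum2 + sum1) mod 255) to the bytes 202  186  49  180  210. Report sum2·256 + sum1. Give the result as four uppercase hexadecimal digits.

Running sums (mod 255):
  after byte 0 (202): sum1=202, sum2=202
  after byte 1 (186): sum1=133, sum2=80
  after byte 2 (49): sum1=182, sum2=7
  after byte 3 (180): sum1=107, sum2=114
  after byte 4 (210): sum1=62, sum2=176
Checksum = sum2·256 + sum1 = 176·256 + 62 = 45118 = 0xB03E.

B03E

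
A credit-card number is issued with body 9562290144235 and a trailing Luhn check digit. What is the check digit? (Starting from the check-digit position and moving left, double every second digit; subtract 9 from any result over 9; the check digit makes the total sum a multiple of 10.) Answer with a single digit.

7

Partial digits right→left: 5 3 2 4 4 1 0 9 2 2 6 5 9
Double every second digit counting from the check-digit position (so the 1st, 3rd, 5th, ... of the partial from the right).
  doubled (with −9 where >9): 1 4 8 0 4 3 9 → sum 29
  kept as-is: 3 4 1 9 2 5 → sum 24
Total = 29 + 24 = 53.
Check digit = (10 − (53 mod 10)) mod 10 = 7.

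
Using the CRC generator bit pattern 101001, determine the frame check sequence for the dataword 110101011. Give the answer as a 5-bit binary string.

Append 5 zeros: 11010101100000. Divide by 101001 (XOR where the leading bit is 1):
  pos 0: 110101 XOR 101001 = 011100
  pos 1: 111000 XOR 101001 = 010001
  pos 2: 100011 XOR 101001 = 001010
  pos 4: 101010 XOR 101001 = 000011
  pos 8: 110000 XOR 101001 = 011001
Remainder (last 5 bits) = 11001. This is the CRC / FCS.

11001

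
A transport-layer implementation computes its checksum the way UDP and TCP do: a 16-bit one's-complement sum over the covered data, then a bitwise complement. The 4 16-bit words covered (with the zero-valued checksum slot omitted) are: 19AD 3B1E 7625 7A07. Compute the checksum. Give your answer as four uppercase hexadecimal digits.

One's-complement addition (fold any carry out of bit 15 back into bit 0):
  0x19AD + 0x3B1E = 0x054CB
  0x54CB + 0x7625 = 0x0CAF0
  0xCAF0 + 0x7A07 = 0x144F7 → wrap carry → 0x44F8
One's-complement sum = 0x44F8.
Checksum = ~0x44F8 & 0xFFFF = 0xBB07.

BB07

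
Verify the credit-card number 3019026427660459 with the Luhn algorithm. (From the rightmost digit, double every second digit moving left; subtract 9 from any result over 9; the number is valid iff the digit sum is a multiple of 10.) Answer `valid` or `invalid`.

valid

From the right, keep odd positions and double even positions (subtract 9 from any doubled value over 9):
  doubled (positions 2,4,...): 1 0 3 4 3 0 2 6 → sum 19
  kept (positions 1,3,...): 9 4 6 7 4 2 9 0 → sum 41
Total = 60.
60 mod 10 = 0, so the number is valid.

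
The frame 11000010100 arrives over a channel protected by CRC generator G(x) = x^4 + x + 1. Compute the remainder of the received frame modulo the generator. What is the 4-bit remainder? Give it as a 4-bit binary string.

1010

Modulo-2 division of 11000010100 by 10011:
  pos 0: 11000 XOR 10011 = 01011
  pos 1: 10110 XOR 10011 = 00101
  pos 3: 10110 XOR 10011 = 00101
  pos 5: 10110 XOR 10011 = 00101
Remainder = 1010 (nonzero — an error is detected).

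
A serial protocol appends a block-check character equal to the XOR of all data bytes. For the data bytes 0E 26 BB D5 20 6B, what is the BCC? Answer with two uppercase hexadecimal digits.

XOR the bytes together:
  start with 0x0E
  0x0E ⊕ 0x26 = 0x28
  0x28 ⊕ 0xBB = 0x93
  0x93 ⊕ 0xD5 = 0x46
  0x46 ⊕ 0x20 = 0x66
  0x66 ⊕ 0x6B = 0x0D

0D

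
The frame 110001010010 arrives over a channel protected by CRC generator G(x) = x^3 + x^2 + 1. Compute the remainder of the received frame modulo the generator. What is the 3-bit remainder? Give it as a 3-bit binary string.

Modulo-2 division of 110001010010 by 1101:
  pos 0: 1100 XOR 1101 = 0001
  pos 3: 1010 XOR 1101 = 0111
  pos 4: 1111 XOR 1101 = 0010
  pos 6: 1000 XOR 1101 = 0101
  pos 7: 1011 XOR 1101 = 0110
  pos 8: 1100 XOR 1101 = 0001
Remainder = 001 (nonzero — an error is detected).

001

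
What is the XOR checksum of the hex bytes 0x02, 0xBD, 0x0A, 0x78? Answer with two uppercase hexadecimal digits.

CD

XOR the bytes together:
  start with 0x02
  0x02 ⊕ 0xBD = 0xBF
  0xBF ⊕ 0x0A = 0xB5
  0xB5 ⊕ 0x78 = 0xCD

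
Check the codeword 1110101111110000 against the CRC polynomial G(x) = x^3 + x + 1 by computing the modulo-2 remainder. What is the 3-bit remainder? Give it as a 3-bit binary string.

Modulo-2 division of 1110101111110000 by 1011:
  pos 0: 1110 XOR 1011 = 0101
  pos 1: 1011 XOR 1011 = 0000
  pos 6: 1111 XOR 1011 = 0100
  pos 7: 1001 XOR 1011 = 0010
  pos 9: 1010 XOR 1011 = 0001
  pos 12: 1000 XOR 1011 = 0011
Remainder = 011 (nonzero — an error is detected).

011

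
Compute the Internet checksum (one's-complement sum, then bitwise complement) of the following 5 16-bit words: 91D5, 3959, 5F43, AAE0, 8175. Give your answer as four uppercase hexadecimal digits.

A937

One's-complement addition (fold any carry out of bit 15 back into bit 0):
  0x91D5 + 0x3959 = 0x0CB2E
  0xCB2E + 0x5F43 = 0x12A71 → wrap carry → 0x2A72
  0x2A72 + 0xAAE0 = 0x0D552
  0xD552 + 0x8175 = 0x156C7 → wrap carry → 0x56C8
One's-complement sum = 0x56C8.
Checksum = ~0x56C8 & 0xFFFF = 0xA937.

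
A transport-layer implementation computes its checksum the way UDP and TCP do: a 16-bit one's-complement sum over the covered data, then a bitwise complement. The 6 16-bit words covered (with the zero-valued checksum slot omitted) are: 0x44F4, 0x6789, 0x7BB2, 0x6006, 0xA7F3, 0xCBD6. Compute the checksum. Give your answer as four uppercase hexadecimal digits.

One's-complement addition (fold any carry out of bit 15 back into bit 0):
  0x44F4 + 0x6789 = 0x0AC7D
  0xAC7D + 0x7BB2 = 0x1282F → wrap carry → 0x2830
  0x2830 + 0x6006 = 0x08836
  0x8836 + 0xA7F3 = 0x13029 → wrap carry → 0x302A
  0x302A + 0xCBD6 = 0x0FC00
One's-complement sum = 0xFC00.
Checksum = ~0xFC00 & 0xFFFF = 0x03FF.

03FF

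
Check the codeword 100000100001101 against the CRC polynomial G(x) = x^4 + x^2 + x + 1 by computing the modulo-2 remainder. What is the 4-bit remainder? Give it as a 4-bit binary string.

1110

Modulo-2 division of 100000100001101 by 10111:
  pos 0: 10000 XOR 10111 = 00111
  pos 2: 11101 XOR 10111 = 01010
  pos 3: 10100 XOR 10111 = 00011
  pos 6: 11000 XOR 10111 = 01111
  pos 7: 11111 XOR 10111 = 01000
  pos 8: 10001 XOR 10111 = 00110
  pos 10: 11001 XOR 10111 = 01110
Remainder = 1110 (nonzero — an error is detected).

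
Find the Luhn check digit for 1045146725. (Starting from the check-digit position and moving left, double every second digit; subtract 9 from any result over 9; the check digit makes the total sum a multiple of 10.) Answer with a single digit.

1

Partial digits right→left: 5 2 7 6 4 1 5 4 0 1
Double every second digit counting from the check-digit position (so the 1st, 3rd, 5th, ... of the partial from the right).
  doubled (with −9 where >9): 1 5 8 1 0 → sum 15
  kept as-is: 2 6 1 4 1 → sum 14
Total = 15 + 14 = 29.
Check digit = (10 − (29 mod 10)) mod 10 = 1.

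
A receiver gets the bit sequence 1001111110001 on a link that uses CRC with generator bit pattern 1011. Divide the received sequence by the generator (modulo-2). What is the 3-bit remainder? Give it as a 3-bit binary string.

101

Modulo-2 division of 1001111110001 by 1011:
  pos 0: 1001 XOR 1011 = 0010
  pos 2: 1011 XOR 1011 = 0000
  pos 6: 1110 XOR 1011 = 0101
  pos 7: 1010 XOR 1011 = 0001
Remainder = 101 (nonzero — an error is detected).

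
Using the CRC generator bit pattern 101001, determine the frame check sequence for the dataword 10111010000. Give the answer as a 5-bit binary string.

11111

Append 5 zeros: 1011101000000000. Divide by 101001 (XOR where the leading bit is 1):
  pos 0: 101110 XOR 101001 = 000111
  pos 3: 111100 XOR 101001 = 010101
  pos 4: 101010 XOR 101001 = 000011
  pos 8: 110000 XOR 101001 = 011001
  pos 9: 110010 XOR 101001 = 011011
  pos 10: 110110 XOR 101001 = 011111
Remainder (last 5 bits) = 11111. This is the CRC / FCS.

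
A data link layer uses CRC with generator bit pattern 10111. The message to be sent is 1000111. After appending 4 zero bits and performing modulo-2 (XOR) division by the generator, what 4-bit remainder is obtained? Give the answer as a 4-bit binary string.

1010

Append 4 zeros: 10001110000. Divide by 10111 (XOR where the leading bit is 1):
  pos 0: 10001 XOR 10111 = 00110
  pos 2: 11011 XOR 10111 = 01100
  pos 3: 11000 XOR 10111 = 01111
  pos 4: 11110 XOR 10111 = 01001
  pos 5: 10010 XOR 10111 = 00101
Remainder (last 4 bits) = 1010. This is the CRC / FCS.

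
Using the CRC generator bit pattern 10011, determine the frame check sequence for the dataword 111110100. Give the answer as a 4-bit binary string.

0101

Append 4 zeros: 1111101000000. Divide by 10011 (XOR where the leading bit is 1):
  pos 0: 11111 XOR 10011 = 01100
  pos 1: 11000 XOR 10011 = 01011
  pos 2: 10111 XOR 10011 = 00100
  pos 4: 10000 XOR 10011 = 00011
  pos 7: 11000 XOR 10011 = 01011
  pos 8: 10110 XOR 10011 = 00101
Remainder (last 4 bits) = 0101. This is the CRC / FCS.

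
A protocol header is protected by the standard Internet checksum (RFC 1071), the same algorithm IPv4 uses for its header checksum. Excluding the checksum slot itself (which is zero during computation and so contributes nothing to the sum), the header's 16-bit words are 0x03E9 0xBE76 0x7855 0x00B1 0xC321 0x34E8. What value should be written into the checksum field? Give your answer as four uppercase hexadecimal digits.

CC8F

One's-complement addition (fold any carry out of bit 15 back into bit 0):
  0x03E9 + 0xBE76 = 0x0C25F
  0xC25F + 0x7855 = 0x13AB4 → wrap carry → 0x3AB5
  0x3AB5 + 0x00B1 = 0x03B66
  0x3B66 + 0xC321 = 0x0FE87
  0xFE87 + 0x34E8 = 0x1336F → wrap carry → 0x3370
One's-complement sum = 0x3370.
Checksum = ~0x3370 & 0xFFFF = 0xCC8F.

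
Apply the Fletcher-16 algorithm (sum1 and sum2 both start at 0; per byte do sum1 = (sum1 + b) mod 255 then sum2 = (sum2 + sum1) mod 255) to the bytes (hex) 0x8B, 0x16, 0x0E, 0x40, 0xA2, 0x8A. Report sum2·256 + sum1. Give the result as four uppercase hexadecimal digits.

7C1D

Running sums (mod 255):
  after byte 0 (0x8B): sum1=139, sum2=139
  after byte 1 (0x16): sum1=161, sum2=45
  after byte 2 (0x0E): sum1=175, sum2=220
  after byte 3 (0x40): sum1=239, sum2=204
  after byte 4 (0xA2): sum1=146, sum2=95
  after byte 5 (0x8A): sum1=29, sum2=124
Checksum = sum2·256 + sum1 = 124·256 + 29 = 31773 = 0x7C1D.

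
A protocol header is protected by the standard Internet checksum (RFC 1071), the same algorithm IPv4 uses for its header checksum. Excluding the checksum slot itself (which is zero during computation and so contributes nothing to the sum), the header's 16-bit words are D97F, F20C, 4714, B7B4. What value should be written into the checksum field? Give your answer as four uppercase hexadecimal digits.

35AA

One's-complement addition (fold any carry out of bit 15 back into bit 0):
  0xD97F + 0xF20C = 0x1CB8B → wrap carry → 0xCB8C
  0xCB8C + 0x4714 = 0x112A0 → wrap carry → 0x12A1
  0x12A1 + 0xB7B4 = 0x0CA55
One's-complement sum = 0xCA55.
Checksum = ~0xCA55 & 0xFFFF = 0x35AA.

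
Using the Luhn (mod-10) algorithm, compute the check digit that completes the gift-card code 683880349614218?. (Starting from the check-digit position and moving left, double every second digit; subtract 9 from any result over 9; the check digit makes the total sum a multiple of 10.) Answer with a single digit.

Partial digits right→left: 8 1 2 4 1 6 9 4 3 0 8 8 3 8 6
Double every second digit counting from the check-digit position (so the 1st, 3rd, 5th, ... of the partial from the right).
  doubled (with −9 where >9): 7 4 2 9 6 7 6 3 → sum 44
  kept as-is: 1 4 6 4 0 8 8 → sum 31
Total = 44 + 31 = 75.
Check digit = (10 − (75 mod 10)) mod 10 = 5.

5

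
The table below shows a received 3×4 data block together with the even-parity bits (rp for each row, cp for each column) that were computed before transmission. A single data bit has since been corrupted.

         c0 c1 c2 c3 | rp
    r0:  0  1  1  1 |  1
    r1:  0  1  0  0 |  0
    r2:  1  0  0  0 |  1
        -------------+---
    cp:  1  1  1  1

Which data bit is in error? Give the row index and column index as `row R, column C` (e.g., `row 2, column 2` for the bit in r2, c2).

Recompute each row's even parity and compare to rp:
  r0: data parity 1, sent rp 1 → ok
  r1: data parity 1, sent rp 0 → mismatch
  r2: data parity 1, sent rp 1 → ok
Recompute each column's even parity and compare to cp:
  c0: data parity 1, sent cp 1 → ok
  c1: data parity 0, sent cp 1 → mismatch
  c2: data parity 1, sent cp 1 → ok
  c3: data parity 1, sent cp 1 → ok
Exactly one row (r1) and one column (c1) fail → the flipped bit is at their intersection.

row 1, column 1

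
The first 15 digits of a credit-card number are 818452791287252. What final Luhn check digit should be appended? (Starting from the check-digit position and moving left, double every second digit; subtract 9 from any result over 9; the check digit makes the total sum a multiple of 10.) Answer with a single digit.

3

Partial digits right→left: 2 5 2 7 8 2 1 9 7 2 5 4 8 1 8
Double every second digit counting from the check-digit position (so the 1st, 3rd, 5th, ... of the partial from the right).
  doubled (with −9 where >9): 4 4 7 2 5 1 7 7 → sum 37
  kept as-is: 5 7 2 9 2 4 1 → sum 30
Total = 37 + 30 = 67.
Check digit = (10 − (67 mod 10)) mod 10 = 3.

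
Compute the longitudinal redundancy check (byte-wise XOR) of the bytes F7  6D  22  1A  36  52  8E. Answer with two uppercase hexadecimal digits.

48

XOR the bytes together:
  start with 0xF7
  0xF7 ⊕ 0x6D = 0x9A
  0x9A ⊕ 0x22 = 0xB8
  0xB8 ⊕ 0x1A = 0xA2
  0xA2 ⊕ 0x36 = 0x94
  0x94 ⊕ 0x52 = 0xC6
  0xC6 ⊕ 0x8E = 0x48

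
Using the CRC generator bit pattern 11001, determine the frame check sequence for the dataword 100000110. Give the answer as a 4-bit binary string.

0111

Append 4 zeros: 1000001100000. Divide by 11001 (XOR where the leading bit is 1):
  pos 0: 10000 XOR 11001 = 01001
  pos 1: 10010 XOR 11001 = 01011
  pos 2: 10111 XOR 11001 = 01110
  pos 3: 11101 XOR 11001 = 00100
  pos 5: 10000 XOR 11001 = 01001
  pos 6: 10010 XOR 11001 = 01011
  pos 7: 10110 XOR 11001 = 01111
  pos 8: 11110 XOR 11001 = 00111
Remainder (last 4 bits) = 0111. This is the CRC / FCS.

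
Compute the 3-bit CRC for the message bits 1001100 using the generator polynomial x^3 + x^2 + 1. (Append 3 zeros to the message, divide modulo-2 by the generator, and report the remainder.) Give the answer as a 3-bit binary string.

Append 3 zeros: 1001100000. Divide by 1101 (XOR where the leading bit is 1):
  pos 0: 1001 XOR 1101 = 0100
  pos 1: 1001 XOR 1101 = 0100
  pos 2: 1000 XOR 1101 = 0101
  pos 3: 1010 XOR 1101 = 0111
  pos 4: 1110 XOR 1101 = 0011
  pos 6: 1100 XOR 1101 = 0001
Remainder (last 3 bits) = 001. This is the CRC / FCS.

001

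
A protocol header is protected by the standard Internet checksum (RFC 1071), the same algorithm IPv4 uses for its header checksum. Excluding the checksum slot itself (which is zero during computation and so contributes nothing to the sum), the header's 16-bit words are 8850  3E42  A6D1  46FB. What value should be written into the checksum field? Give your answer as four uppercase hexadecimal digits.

4BA0

One's-complement addition (fold any carry out of bit 15 back into bit 0):
  0x8850 + 0x3E42 = 0x0C692
  0xC692 + 0xA6D1 = 0x16D63 → wrap carry → 0x6D64
  0x6D64 + 0x46FB = 0x0B45F
One's-complement sum = 0xB45F.
Checksum = ~0xB45F & 0xFFFF = 0x4BA0.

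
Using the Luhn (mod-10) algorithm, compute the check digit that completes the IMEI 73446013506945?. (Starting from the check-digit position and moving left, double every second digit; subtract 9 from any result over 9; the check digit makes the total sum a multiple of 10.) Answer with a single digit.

7

Partial digits right→left: 5 4 9 6 0 5 3 1 0 6 4 4 3 7
Double every second digit counting from the check-digit position (so the 1st, 3rd, 5th, ... of the partial from the right).
  doubled (with −9 where >9): 1 9 0 6 0 8 6 → sum 30
  kept as-is: 4 6 5 1 6 4 7 → sum 33
Total = 30 + 33 = 63.
Check digit = (10 − (63 mod 10)) mod 10 = 7.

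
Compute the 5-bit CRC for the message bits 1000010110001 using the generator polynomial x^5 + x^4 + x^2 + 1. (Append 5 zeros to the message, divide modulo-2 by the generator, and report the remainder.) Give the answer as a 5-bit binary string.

10011

Append 5 zeros: 100001011000100000. Divide by 110101 (XOR where the leading bit is 1):
  pos 0: 100001 XOR 110101 = 010100
  pos 1: 101000 XOR 110101 = 011101
  pos 2: 111011 XOR 110101 = 001110
  pos 4: 111010 XOR 110101 = 001111
  pos 6: 111100 XOR 110101 = 001001
  pos 8: 100110 XOR 110101 = 010011
  pos 9: 100110 XOR 110101 = 010011
  pos 10: 100110 XOR 110101 = 010011
  pos 11: 100110 XOR 110101 = 010011
  pos 12: 100110 XOR 110101 = 010011
Remainder (last 5 bits) = 10011. This is the CRC / FCS.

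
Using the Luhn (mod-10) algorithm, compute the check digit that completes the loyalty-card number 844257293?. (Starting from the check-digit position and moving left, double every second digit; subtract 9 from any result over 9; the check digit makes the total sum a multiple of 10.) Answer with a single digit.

Partial digits right→left: 3 9 2 7 5 2 4 4 8
Double every second digit counting from the check-digit position (so the 1st, 3rd, 5th, ... of the partial from the right).
  doubled (with −9 where >9): 6 4 1 8 7 → sum 26
  kept as-is: 9 7 2 4 → sum 22
Total = 26 + 22 = 48.
Check digit = (10 − (48 mod 10)) mod 10 = 2.

2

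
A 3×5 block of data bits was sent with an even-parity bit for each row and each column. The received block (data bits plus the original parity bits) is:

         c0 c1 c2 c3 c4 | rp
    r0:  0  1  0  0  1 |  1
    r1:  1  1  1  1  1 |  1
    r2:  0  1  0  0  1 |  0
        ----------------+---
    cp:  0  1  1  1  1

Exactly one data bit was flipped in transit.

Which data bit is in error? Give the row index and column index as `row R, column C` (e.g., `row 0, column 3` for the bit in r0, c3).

row 0, column 0

Recompute each row's even parity and compare to rp:
  r0: data parity 0, sent rp 1 → mismatch
  r1: data parity 1, sent rp 1 → ok
  r2: data parity 0, sent rp 0 → ok
Recompute each column's even parity and compare to cp:
  c0: data parity 1, sent cp 0 → mismatch
  c1: data parity 1, sent cp 1 → ok
  c2: data parity 1, sent cp 1 → ok
  c3: data parity 1, sent cp 1 → ok
  c4: data parity 1, sent cp 1 → ok
Exactly one row (r0) and one column (c0) fail → the flipped bit is at their intersection.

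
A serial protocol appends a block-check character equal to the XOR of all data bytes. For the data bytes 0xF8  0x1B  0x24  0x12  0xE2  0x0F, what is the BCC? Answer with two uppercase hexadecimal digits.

XOR the bytes together:
  start with 0xF8
  0xF8 ⊕ 0x1B = 0xE3
  0xE3 ⊕ 0x24 = 0xC7
  0xC7 ⊕ 0x12 = 0xD5
  0xD5 ⊕ 0xE2 = 0x37
  0x37 ⊕ 0x0F = 0x38

38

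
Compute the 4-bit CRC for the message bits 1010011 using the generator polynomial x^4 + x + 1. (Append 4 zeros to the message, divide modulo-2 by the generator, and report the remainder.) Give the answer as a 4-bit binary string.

Append 4 zeros: 10100110000. Divide by 10011 (XOR where the leading bit is 1):
  pos 0: 10100 XOR 10011 = 00111
  pos 2: 11111 XOR 10011 = 01100
  pos 3: 11000 XOR 10011 = 01011
  pos 4: 10110 XOR 10011 = 00101
  pos 6: 10100 XOR 10011 = 00111
Remainder (last 4 bits) = 0111. This is the CRC / FCS.

0111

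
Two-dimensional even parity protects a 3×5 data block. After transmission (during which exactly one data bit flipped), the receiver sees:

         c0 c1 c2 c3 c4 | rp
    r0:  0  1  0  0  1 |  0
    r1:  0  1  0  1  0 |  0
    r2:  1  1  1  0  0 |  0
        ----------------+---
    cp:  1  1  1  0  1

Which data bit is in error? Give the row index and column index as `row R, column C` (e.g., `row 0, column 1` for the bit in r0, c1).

Recompute each row's even parity and compare to rp:
  r0: data parity 0, sent rp 0 → ok
  r1: data parity 0, sent rp 0 → ok
  r2: data parity 1, sent rp 0 → mismatch
Recompute each column's even parity and compare to cp:
  c0: data parity 1, sent cp 1 → ok
  c1: data parity 1, sent cp 1 → ok
  c2: data parity 1, sent cp 1 → ok
  c3: data parity 1, sent cp 0 → mismatch
  c4: data parity 1, sent cp 1 → ok
Exactly one row (r2) and one column (c3) fail → the flipped bit is at their intersection.

row 2, column 3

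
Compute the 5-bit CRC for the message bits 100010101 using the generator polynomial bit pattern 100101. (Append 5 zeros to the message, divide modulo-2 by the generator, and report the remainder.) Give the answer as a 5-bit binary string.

10111

Append 5 zeros: 10001010100000. Divide by 100101 (XOR where the leading bit is 1):
  pos 0: 100010 XOR 100101 = 000111
  pos 3: 111101 XOR 100101 = 011000
  pos 4: 110000 XOR 100101 = 010101
  pos 5: 101010 XOR 100101 = 001111
  pos 7: 111100 XOR 100101 = 011001
  pos 8: 110010 XOR 100101 = 010111
Remainder (last 5 bits) = 10111. This is the CRC / FCS.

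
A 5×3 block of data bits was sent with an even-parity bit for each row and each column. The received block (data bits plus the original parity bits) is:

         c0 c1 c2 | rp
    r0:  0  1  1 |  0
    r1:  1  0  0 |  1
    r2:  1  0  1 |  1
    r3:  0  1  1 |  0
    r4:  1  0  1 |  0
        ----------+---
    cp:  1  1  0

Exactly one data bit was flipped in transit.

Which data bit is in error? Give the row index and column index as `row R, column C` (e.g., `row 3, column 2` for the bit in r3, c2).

Recompute each row's even parity and compare to rp:
  r0: data parity 0, sent rp 0 → ok
  r1: data parity 1, sent rp 1 → ok
  r2: data parity 0, sent rp 1 → mismatch
  r3: data parity 0, sent rp 0 → ok
  r4: data parity 0, sent rp 0 → ok
Recompute each column's even parity and compare to cp:
  c0: data parity 1, sent cp 1 → ok
  c1: data parity 0, sent cp 1 → mismatch
  c2: data parity 0, sent cp 0 → ok
Exactly one row (r2) and one column (c1) fail → the flipped bit is at their intersection.

row 2, column 1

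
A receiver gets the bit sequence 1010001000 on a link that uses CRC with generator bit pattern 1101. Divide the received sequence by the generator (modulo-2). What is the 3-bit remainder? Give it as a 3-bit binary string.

Modulo-2 division of 1010001000 by 1101:
  pos 0: 1010 XOR 1101 = 0111
  pos 1: 1110 XOR 1101 = 0011
  pos 3: 1101 XOR 1101 = 0000
Remainder = 000 (zero — the frame passes the CRC check).

000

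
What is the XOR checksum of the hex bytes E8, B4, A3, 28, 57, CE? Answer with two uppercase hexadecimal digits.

XOR the bytes together:
  start with 0xE8
  0xE8 ⊕ 0xB4 = 0x5C
  0x5C ⊕ 0xA3 = 0xFF
  0xFF ⊕ 0x28 = 0xD7
  0xD7 ⊕ 0x57 = 0x80
  0x80 ⊕ 0xCE = 0x4E

4E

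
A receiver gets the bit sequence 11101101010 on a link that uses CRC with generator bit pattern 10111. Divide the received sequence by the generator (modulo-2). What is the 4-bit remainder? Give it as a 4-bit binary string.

Modulo-2 division of 11101101010 by 10111:
  pos 0: 11101 XOR 10111 = 01010
  pos 1: 10101 XOR 10111 = 00010
  pos 4: 10010 XOR 10111 = 00101
  pos 6: 10110 XOR 10111 = 00001
Remainder = 0001 (nonzero — an error is detected).

0001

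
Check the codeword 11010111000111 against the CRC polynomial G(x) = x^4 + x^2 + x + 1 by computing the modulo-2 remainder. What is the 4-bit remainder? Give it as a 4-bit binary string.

Modulo-2 division of 11010111000111 by 10111:
  pos 0: 11010 XOR 10111 = 01101
  pos 1: 11011 XOR 10111 = 01100
  pos 2: 11001 XOR 10111 = 01110
  pos 3: 11101 XOR 10111 = 01010
  pos 4: 10100 XOR 10111 = 00011
  pos 7: 11001 XOR 10111 = 01110
  pos 8: 11101 XOR 10111 = 01010
  pos 9: 10101 XOR 10111 = 00010
Remainder = 0010 (nonzero — an error is detected).

0010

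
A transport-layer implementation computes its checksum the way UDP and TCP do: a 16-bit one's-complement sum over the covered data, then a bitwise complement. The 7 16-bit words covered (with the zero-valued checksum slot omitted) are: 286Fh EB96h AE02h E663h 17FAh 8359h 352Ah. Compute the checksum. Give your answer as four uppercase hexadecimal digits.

8715

One's-complement addition (fold any carry out of bit 15 back into bit 0):
  0x286F + 0xEB96 = 0x11405 → wrap carry → 0x1406
  0x1406 + 0xAE02 = 0x0C208
  0xC208 + 0xE663 = 0x1A86B → wrap carry → 0xA86C
  0xA86C + 0x17FA = 0x0C066
  0xC066 + 0x8359 = 0x143BF → wrap carry → 0x43C0
  0x43C0 + 0x352A = 0x078EA
One's-complement sum = 0x78EA.
Checksum = ~0x78EA & 0xFFFF = 0x8715.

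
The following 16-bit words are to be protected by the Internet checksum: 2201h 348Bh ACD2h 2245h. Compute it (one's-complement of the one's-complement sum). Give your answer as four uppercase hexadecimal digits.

One's-complement addition (fold any carry out of bit 15 back into bit 0):
  0x2201 + 0x348B = 0x0568C
  0x568C + 0xACD2 = 0x1035E → wrap carry → 0x035F
  0x035F + 0x2245 = 0x025A4
One's-complement sum = 0x25A4.
Checksum = ~0x25A4 & 0xFFFF = 0xDA5B.

DA5B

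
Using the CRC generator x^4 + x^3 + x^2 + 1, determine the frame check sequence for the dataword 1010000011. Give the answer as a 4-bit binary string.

1001

Append 4 zeros: 10100000110000. Divide by 11101 (XOR where the leading bit is 1):
  pos 0: 10100 XOR 11101 = 01001
  pos 1: 10010 XOR 11101 = 01111
  pos 2: 11110 XOR 11101 = 00011
  pos 5: 11011 XOR 11101 = 00110
  pos 7: 11000 XOR 11101 = 00101
  pos 9: 10100 XOR 11101 = 01001
Remainder (last 4 bits) = 1001. This is the CRC / FCS.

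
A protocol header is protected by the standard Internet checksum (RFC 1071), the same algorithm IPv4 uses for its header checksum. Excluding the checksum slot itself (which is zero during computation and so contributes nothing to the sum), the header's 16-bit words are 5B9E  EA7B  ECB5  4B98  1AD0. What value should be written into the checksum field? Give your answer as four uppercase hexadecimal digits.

One's-complement addition (fold any carry out of bit 15 back into bit 0):
  0x5B9E + 0xEA7B = 0x14619 → wrap carry → 0x461A
  0x461A + 0xECB5 = 0x132CF → wrap carry → 0x32D0
  0x32D0 + 0x4B98 = 0x07E68
  0x7E68 + 0x1AD0 = 0x09938
One's-complement sum = 0x9938.
Checksum = ~0x9938 & 0xFFFF = 0x66C7.

66C7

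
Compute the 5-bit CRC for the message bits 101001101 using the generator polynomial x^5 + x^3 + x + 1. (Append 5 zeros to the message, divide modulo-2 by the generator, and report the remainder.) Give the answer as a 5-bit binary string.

Append 5 zeros: 10100110100000. Divide by 101011 (XOR where the leading bit is 1):
  pos 0: 101001 XOR 101011 = 000010
  pos 4: 101010 XOR 101011 = 000001
Remainder (last 5 bits) = 10000. This is the CRC / FCS.

10000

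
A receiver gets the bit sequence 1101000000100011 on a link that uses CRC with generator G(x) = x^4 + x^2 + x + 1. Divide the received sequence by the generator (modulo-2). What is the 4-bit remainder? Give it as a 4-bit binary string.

0000

Modulo-2 division of 1101000000100011 by 10111:
  pos 0: 11010 XOR 10111 = 01101
  pos 1: 11010 XOR 10111 = 01101
  pos 2: 11010 XOR 10111 = 01101
  pos 3: 11010 XOR 10111 = 01101
  pos 4: 11010 XOR 10111 = 01101
  pos 5: 11010 XOR 10111 = 01101
  pos 6: 11011 XOR 10111 = 01100
  pos 7: 11000 XOR 10111 = 01111
  pos 8: 11110 XOR 10111 = 01001
  pos 9: 10010 XOR 10111 = 00101
  pos 11: 10111 XOR 10111 = 00000
Remainder = 0000 (zero — the frame passes the CRC check).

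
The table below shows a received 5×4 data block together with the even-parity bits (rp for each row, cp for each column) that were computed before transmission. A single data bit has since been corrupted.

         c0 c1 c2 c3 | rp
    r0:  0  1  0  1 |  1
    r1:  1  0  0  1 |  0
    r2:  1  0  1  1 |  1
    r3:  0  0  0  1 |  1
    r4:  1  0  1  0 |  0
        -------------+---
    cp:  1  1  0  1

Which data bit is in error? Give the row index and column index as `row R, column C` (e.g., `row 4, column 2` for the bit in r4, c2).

row 0, column 3

Recompute each row's even parity and compare to rp:
  r0: data parity 0, sent rp 1 → mismatch
  r1: data parity 0, sent rp 0 → ok
  r2: data parity 1, sent rp 1 → ok
  r3: data parity 1, sent rp 1 → ok
  r4: data parity 0, sent rp 0 → ok
Recompute each column's even parity and compare to cp:
  c0: data parity 1, sent cp 1 → ok
  c1: data parity 1, sent cp 1 → ok
  c2: data parity 0, sent cp 0 → ok
  c3: data parity 0, sent cp 1 → mismatch
Exactly one row (r0) and one column (c3) fail → the flipped bit is at their intersection.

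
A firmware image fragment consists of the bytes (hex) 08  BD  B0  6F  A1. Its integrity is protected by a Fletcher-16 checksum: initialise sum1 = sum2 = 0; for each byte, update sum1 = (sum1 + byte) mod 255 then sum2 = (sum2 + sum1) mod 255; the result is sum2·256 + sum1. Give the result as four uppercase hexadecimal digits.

B187

Running sums (mod 255):
  after byte 0 (08): sum1=8, sum2=8
  after byte 1 (BD): sum1=197, sum2=205
  after byte 2 (B0): sum1=118, sum2=68
  after byte 3 (6F): sum1=229, sum2=42
  after byte 4 (A1): sum1=135, sum2=177
Checksum = sum2·256 + sum1 = 177·256 + 135 = 45447 = 0xB187.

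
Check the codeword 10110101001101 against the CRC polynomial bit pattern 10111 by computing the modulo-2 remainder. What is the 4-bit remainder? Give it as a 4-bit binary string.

0000

Modulo-2 division of 10110101001101 by 10111:
  pos 0: 10110 XOR 10111 = 00001
  pos 4: 11010 XOR 10111 = 01101
  pos 5: 11010 XOR 10111 = 01101
  pos 6: 11011 XOR 10111 = 01100
  pos 7: 11001 XOR 10111 = 01110
  pos 8: 11100 XOR 10111 = 01011
  pos 9: 10111 XOR 10111 = 00000
Remainder = 0000 (zero — the frame passes the CRC check).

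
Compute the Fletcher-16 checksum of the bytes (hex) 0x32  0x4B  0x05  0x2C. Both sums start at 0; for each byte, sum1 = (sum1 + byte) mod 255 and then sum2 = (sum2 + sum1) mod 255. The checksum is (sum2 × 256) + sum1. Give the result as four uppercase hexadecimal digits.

E0AE

Running sums (mod 255):
  after byte 0 (0x32): sum1=50, sum2=50
  after byte 1 (0x4B): sum1=125, sum2=175
  after byte 2 (0x05): sum1=130, sum2=50
  after byte 3 (0x2C): sum1=174, sum2=224
Checksum = sum2·256 + sum1 = 224·256 + 174 = 57518 = 0xE0AE.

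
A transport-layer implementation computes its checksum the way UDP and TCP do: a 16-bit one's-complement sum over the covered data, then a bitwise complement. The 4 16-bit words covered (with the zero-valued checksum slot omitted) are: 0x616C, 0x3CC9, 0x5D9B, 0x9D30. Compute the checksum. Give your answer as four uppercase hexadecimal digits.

66FE

One's-complement addition (fold any carry out of bit 15 back into bit 0):
  0x616C + 0x3CC9 = 0x09E35
  0x9E35 + 0x5D9B = 0x0FBD0
  0xFBD0 + 0x9D30 = 0x19900 → wrap carry → 0x9901
One's-complement sum = 0x9901.
Checksum = ~0x9901 & 0xFFFF = 0x66FE.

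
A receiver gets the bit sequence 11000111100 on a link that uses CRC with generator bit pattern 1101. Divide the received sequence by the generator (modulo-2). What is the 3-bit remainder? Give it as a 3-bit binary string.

Modulo-2 division of 11000111100 by 1101:
  pos 0: 1100 XOR 1101 = 0001
  pos 3: 1011 XOR 1101 = 0110
  pos 4: 1101 XOR 1101 = 0000
Remainder = 100 (nonzero — an error is detected).

100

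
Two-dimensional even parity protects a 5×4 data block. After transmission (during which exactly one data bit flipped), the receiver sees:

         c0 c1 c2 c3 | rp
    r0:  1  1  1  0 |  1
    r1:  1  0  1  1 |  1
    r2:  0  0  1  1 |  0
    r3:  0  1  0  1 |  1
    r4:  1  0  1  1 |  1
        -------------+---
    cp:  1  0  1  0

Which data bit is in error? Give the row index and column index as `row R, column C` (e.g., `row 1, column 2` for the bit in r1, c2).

row 3, column 2

Recompute each row's even parity and compare to rp:
  r0: data parity 1, sent rp 1 → ok
  r1: data parity 1, sent rp 1 → ok
  r2: data parity 0, sent rp 0 → ok
  r3: data parity 0, sent rp 1 → mismatch
  r4: data parity 1, sent rp 1 → ok
Recompute each column's even parity and compare to cp:
  c0: data parity 1, sent cp 1 → ok
  c1: data parity 0, sent cp 0 → ok
  c2: data parity 0, sent cp 1 → mismatch
  c3: data parity 0, sent cp 0 → ok
Exactly one row (r3) and one column (c2) fail → the flipped bit is at their intersection.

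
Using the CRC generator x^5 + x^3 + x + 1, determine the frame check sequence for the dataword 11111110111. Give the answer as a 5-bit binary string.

01001

Append 5 zeros: 1111111011100000. Divide by 101011 (XOR where the leading bit is 1):
  pos 0: 111111 XOR 101011 = 010100
  pos 1: 101001 XOR 101011 = 000010
  pos 5: 100111 XOR 101011 = 001100
  pos 7: 110000 XOR 101011 = 011011
  pos 8: 110110 XOR 101011 = 011101
  pos 9: 111010 XOR 101011 = 010001
  pos 10: 100010 XOR 101011 = 001001
Remainder (last 5 bits) = 01001. This is the CRC / FCS.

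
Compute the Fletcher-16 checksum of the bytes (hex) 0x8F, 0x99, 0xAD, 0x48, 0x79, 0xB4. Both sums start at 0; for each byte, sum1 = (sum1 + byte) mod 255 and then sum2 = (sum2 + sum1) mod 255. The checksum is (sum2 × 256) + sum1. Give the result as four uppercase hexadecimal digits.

Running sums (mod 255):
  after byte 0 (0x8F): sum1=143, sum2=143
  after byte 1 (0x99): sum1=41, sum2=184
  after byte 2 (0xAD): sum1=214, sum2=143
  after byte 3 (0x48): sum1=31, sum2=174
  after byte 4 (0x79): sum1=152, sum2=71
  after byte 5 (0xB4): sum1=77, sum2=148
Checksum = sum2·256 + sum1 = 148·256 + 77 = 37965 = 0x944D.

944D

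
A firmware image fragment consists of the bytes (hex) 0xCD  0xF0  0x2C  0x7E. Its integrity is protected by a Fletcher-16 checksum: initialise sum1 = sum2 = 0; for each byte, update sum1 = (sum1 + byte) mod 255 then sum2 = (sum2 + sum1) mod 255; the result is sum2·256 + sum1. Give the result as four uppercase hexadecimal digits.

Running sums (mod 255):
  after byte 0 (0xCD): sum1=205, sum2=205
  after byte 1 (0xF0): sum1=190, sum2=140
  after byte 2 (0x2C): sum1=234, sum2=119
  after byte 3 (0x7E): sum1=105, sum2=224
Checksum = sum2·256 + sum1 = 224·256 + 105 = 57449 = 0xE069.

E069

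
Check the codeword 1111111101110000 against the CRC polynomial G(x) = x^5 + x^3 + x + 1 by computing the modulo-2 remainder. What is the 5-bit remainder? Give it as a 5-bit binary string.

Modulo-2 division of 1111111101110000 by 101011:
  pos 0: 111111 XOR 101011 = 010100
  pos 1: 101001 XOR 101011 = 000010
  pos 5: 101011 XOR 101011 = 000000
Remainder = 10000 (nonzero — an error is detected).

10000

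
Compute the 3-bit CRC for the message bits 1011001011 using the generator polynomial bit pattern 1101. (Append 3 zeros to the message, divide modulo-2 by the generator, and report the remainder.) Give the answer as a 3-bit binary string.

Append 3 zeros: 1011001011000. Divide by 1101 (XOR where the leading bit is 1):
  pos 0: 1011 XOR 1101 = 0110
  pos 1: 1100 XOR 1101 = 0001
  pos 4: 1010 XOR 1101 = 0111
  pos 5: 1111 XOR 1101 = 0010
  pos 7: 1010 XOR 1101 = 0111
  pos 8: 1110 XOR 1101 = 0011
Remainder (last 3 bits) = 110. This is the CRC / FCS.

110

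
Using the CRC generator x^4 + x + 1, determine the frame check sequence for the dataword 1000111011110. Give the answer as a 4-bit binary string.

0000

Append 4 zeros: 10001110111100000. Divide by 10011 (XOR where the leading bit is 1):
  pos 0: 10001 XOR 10011 = 00010
  pos 3: 10110 XOR 10011 = 00101
  pos 5: 10111 XOR 10011 = 00100
  pos 7: 10011 XOR 10011 = 00000
Remainder (last 4 bits) = 0000. This is the CRC / FCS.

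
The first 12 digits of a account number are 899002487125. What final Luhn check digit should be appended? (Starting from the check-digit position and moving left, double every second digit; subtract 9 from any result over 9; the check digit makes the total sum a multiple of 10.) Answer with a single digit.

Partial digits right→left: 5 2 1 7 8 4 2 0 0 9 9 8
Double every second digit counting from the check-digit position (so the 1st, 3rd, 5th, ... of the partial from the right).
  doubled (with −9 where >9): 1 2 7 4 0 9 → sum 23
  kept as-is: 2 7 4 0 9 8 → sum 30
Total = 23 + 30 = 53.
Check digit = (10 − (53 mod 10)) mod 10 = 7.

7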